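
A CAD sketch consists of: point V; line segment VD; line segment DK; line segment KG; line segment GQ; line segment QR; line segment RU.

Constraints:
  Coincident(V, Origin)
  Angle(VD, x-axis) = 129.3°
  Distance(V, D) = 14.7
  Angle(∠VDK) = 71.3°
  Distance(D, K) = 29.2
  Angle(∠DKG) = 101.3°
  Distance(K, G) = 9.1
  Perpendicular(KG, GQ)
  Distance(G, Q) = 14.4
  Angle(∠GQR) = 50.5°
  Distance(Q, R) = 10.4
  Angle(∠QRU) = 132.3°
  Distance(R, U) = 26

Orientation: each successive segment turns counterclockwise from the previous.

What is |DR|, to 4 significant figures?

21.93

KG is perpendicular to GQ, so GQ runs at 46.70°; with |GQ| = 14.4, Q = (-8.286, -9.149). ∠GQR = 50.5° gives QR at 176.2° from the x-axis; with |QR| = 10.4, R = (-18.66, -8.459). Then |DR| = |R − D| = 21.93.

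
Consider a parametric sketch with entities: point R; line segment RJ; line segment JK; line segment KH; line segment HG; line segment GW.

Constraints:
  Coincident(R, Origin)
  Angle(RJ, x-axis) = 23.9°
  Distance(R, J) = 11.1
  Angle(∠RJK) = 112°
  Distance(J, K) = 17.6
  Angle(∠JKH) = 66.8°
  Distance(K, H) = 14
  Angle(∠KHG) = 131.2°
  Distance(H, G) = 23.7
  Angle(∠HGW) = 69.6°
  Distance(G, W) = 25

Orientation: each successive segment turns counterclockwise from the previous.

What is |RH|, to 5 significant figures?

16.446

R is at the origin; RJ runs at 23.9° with length 11.1, so J = (10.148, 4.4971). ∠RJK = 112.0° gives JK at 91.900° from the x-axis; with |JK| = 17.6, K = (9.5647, 22.087). ∠JKH = 66.8° gives KH at -154.90° from the x-axis; with |KH| = 14.0, H = (-3.1133, 16.149). Then |RH| = |H − R| = 16.446.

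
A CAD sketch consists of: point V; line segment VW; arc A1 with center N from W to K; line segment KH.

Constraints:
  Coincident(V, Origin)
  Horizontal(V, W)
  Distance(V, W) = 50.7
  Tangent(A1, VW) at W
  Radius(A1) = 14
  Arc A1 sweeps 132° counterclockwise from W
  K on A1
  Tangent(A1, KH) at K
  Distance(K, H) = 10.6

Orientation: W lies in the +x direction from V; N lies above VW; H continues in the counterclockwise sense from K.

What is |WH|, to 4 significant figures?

31.42

V is at the origin; V and W share the same y with |VW| = 50.7 and W on the +x side, so W = (50.70, 0.000). Since A1 is tangent to VW there, NW ⟂ VW, so N = W + (0, 14) = (50.70, 14.00). On A1, W sits at bearing -90° from N; a 132° counterclockwise sweep puts K at bearing 42°, so K = N + 14.0·(cos 42°, sin 42°) = (61.10, 23.37). The tangent condition forces NK to be normal to KH, so KH runs along (−sin 42°, cos 42°); with |KH| = 10.6, H = (54.01, 31.25). Then |WH| = |H − W| = 31.42.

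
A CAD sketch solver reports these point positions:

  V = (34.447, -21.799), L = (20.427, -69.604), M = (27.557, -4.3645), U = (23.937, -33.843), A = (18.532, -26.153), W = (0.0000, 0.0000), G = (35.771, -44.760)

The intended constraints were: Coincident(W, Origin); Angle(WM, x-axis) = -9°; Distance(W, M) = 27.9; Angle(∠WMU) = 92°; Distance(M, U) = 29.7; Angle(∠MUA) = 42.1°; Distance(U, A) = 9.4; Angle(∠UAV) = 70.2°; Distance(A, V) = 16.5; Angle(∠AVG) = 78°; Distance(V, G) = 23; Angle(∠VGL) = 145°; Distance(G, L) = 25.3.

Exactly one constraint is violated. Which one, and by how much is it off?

Distance(G, L) = 25.3 — off by 3.90.

W = (0.00, 0.00) ✓; WM at -9.000° ✓; |WM| = 27.90 ✓; ∠WMU = 92.00° ✓; |MU| = 29.70 ✓; ∠MUA = 42.10° ✓; |UA| = 9.399 ✓; ∠UAV = 70.20° ✓; |AV| = 16.50 ✓; ∠AVG = 78.00° ✓; |VG| = 23.00 ✓; ∠VGL = 145.0° ✓; |GL| = 29.20 ✗.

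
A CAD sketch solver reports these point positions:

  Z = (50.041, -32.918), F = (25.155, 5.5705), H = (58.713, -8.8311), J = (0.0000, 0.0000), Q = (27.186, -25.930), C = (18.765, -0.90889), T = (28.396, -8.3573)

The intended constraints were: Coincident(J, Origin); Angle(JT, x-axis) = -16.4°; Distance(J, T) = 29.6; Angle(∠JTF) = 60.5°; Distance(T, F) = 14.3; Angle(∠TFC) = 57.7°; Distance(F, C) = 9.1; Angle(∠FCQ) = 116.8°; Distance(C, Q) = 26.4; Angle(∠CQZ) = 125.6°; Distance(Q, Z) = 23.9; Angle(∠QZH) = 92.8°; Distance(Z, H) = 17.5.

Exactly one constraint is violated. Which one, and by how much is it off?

Distance(Z, H) = 17.5 — off by 8.10.

J = (0.00, 0.00) ✓; JT at -16.40° ✓; |JT| = 29.60 ✓; ∠JTF = 60.50° ✓; |TF| = 14.30 ✓; ∠TFC = 57.70° ✓; |FC| = 9.100 ✓; ∠FCQ = 116.8° ✓; |CQ| = 26.40 ✓; ∠CQZ = 125.6° ✓; |QZ| = 23.90 ✓; ∠QZH = 92.80° ✓; |ZH| = 25.60 ✗.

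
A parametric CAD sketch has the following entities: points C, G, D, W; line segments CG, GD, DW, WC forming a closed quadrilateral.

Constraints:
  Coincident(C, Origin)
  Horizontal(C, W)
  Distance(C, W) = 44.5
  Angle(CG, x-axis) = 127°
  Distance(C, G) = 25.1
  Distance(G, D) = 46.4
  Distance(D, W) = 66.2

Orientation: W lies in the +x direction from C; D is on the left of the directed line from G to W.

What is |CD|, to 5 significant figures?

58.927

C is at the origin; C and W share the same y with |CW| = 44.5 and W in +x, so W = (44.5, 0). CG runs at 127.0° with |CG| = 25.1, so G = (-15.106, 20.046). D is determined by |GD| = 46.4 and |DW| = 66.2 together: it lies at the intersection of circle(G, 46.4) and circle(W, 66.2). With |GW| = 62.886, the foot of the radical line on GW is 13.717 from G and the perpendicular offset is √(46.4² − 13.717²) = 44.326. Taking the left-of-GW solution: D = (12.025, 57.687).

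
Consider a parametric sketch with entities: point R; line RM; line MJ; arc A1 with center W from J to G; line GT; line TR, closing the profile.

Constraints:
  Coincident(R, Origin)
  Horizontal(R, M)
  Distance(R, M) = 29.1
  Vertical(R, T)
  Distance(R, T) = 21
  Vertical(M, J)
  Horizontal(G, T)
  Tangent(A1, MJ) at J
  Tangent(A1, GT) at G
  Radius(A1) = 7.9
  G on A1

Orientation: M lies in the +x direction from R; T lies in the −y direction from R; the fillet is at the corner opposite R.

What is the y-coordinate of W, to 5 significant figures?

-13.100

R and T share the same x with |RT| = 21.0 and T on the −y side, so T = (0.0000, -21.000). The virtual corner opposite R is at (29.100, -21.000). Tangency of A1 to MJ means the radius WJ is perpendicular to MJ and since A1 is tangent to GT there, WG ⟂ GT, with radius 7.9, so the center W sits 7.9 in from both sides at W = (21.200, -13.100). So W.y = -13.100.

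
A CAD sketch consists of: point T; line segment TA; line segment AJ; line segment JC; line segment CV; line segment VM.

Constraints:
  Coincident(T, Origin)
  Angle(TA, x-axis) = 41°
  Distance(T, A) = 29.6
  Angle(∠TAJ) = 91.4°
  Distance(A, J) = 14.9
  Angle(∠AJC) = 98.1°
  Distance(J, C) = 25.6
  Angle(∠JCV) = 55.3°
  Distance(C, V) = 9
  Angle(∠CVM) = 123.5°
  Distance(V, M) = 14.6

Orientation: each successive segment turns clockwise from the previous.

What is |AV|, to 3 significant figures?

23.7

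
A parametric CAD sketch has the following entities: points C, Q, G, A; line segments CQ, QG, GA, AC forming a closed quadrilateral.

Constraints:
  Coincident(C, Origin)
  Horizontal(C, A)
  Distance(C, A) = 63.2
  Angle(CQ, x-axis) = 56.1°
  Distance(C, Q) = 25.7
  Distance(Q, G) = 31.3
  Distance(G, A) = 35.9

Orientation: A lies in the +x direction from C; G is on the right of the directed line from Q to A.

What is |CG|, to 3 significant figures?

28.8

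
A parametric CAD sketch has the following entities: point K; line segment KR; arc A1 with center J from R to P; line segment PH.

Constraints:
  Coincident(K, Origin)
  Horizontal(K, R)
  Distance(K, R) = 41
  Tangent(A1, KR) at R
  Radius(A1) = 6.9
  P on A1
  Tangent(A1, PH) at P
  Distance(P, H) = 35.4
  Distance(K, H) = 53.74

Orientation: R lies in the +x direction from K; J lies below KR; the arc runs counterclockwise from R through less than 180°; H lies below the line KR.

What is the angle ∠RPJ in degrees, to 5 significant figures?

45.613°

K is at the origin; K and R share the same y with |KR| = 41.0 and R on the +x side, so R = (41.000, 0.0000). A1 meets KR tangentially, so JR is at right angles to KR, so J = R + (0, -6.9) = (41.000, -6.9000). Since JP ⟂ PH (tangency), |JH| = √(6.9² + 35.4²) = 36.066 regardless of where P sits on A1. So H lies on both circle(K, 53.74) and circle(J, 36.066); the below-KR intersection is H = (33.344, -42.144). P is the foot of the tangent from H: P = (34.102, -6.7524).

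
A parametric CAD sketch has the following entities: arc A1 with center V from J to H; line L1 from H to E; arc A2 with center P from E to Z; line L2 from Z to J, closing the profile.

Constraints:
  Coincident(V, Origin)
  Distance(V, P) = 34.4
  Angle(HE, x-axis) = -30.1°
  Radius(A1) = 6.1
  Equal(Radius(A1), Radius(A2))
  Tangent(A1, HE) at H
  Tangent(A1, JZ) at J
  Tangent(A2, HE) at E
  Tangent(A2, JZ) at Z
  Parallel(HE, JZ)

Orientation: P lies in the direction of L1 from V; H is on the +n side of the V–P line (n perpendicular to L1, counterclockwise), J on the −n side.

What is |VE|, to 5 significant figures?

34.937

The slot axis is L1's direction at -30.1°, so u = (cos -30.1°, sin -30.1°) = (0.86515, -0.50151) and n = (−sin -30.1°, cos -30.1°) = (0.50151, 0.86515). V is at the origin and P lies 34.4 along u from V, so P = 34.4·u = (29.761, -17.252). Tangency of A1 to both parallel lines with radius 6.1 puts H and J at V ± 6.1·n: H = (3.0592, 5.2774), J = (-3.0592, -5.2774). Equal radii place E and Z the same way about P: E = P + 6.1·n = (32.820, -11.975), Z = P − 6.1·n = (26.702, -22.529). Then |VE| = |E − V| = 34.937.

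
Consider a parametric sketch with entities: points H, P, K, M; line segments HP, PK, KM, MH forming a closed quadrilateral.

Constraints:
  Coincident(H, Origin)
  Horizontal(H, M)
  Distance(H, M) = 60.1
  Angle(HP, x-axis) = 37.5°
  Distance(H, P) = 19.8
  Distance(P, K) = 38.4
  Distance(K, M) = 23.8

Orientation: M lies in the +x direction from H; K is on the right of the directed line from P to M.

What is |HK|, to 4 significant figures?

45.06

Checks: |PK| = 38.40 ✓; |KM| = 23.80 ✓.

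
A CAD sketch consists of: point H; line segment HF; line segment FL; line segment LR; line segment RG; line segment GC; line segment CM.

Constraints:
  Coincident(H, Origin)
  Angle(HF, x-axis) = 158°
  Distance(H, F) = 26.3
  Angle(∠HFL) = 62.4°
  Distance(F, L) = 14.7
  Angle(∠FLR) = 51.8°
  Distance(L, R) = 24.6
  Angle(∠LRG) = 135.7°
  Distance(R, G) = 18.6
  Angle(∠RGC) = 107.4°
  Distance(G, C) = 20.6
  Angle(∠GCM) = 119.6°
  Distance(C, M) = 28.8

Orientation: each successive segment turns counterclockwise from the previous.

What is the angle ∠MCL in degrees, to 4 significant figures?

50.35°

H is at the origin; HF runs at 158.0° with length 26.3, so F = (-24.38, 9.852). ∠HFL = 62.4° gives FL at -84.40° from the x-axis; with |FL| = 14.7, L = (-22.95, -4.778). ∠FLR = 51.8° gives LR at 43.80° from the x-axis; with |LR| = 24.6, R = (-5.195, 12.25). ∠LRG = 135.7° gives RG at 88.10° from the x-axis; with |RG| = 18.6, G = (-4.578, 30.84). ∠RGC = 107.4° gives GC at 160.7° from the x-axis; with |GC| = 20.6, C = (-24.02, 37.65). ∠GCM = 119.6° gives CM at -138.9° from the x-axis; with |CM| = 28.8, M = (-45.72, 18.71). Then cos ∠MCL = CM·CL / (|CM||CL|), giving 50.35°.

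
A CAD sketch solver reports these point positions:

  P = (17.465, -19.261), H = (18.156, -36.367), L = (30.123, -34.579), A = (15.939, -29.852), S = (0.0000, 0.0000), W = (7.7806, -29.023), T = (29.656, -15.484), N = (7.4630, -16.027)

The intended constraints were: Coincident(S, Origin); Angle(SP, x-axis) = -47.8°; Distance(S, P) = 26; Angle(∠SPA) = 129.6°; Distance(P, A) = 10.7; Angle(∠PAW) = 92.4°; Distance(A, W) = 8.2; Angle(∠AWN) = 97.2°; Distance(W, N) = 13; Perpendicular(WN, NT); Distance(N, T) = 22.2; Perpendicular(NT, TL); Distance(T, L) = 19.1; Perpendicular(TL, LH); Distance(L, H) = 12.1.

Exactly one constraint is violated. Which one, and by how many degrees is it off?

Perpendicular(TL, LH) — off by 7.10°.

S = (0.00, 0.00) ✓; SP at -47.80° ✓; |SP| = 26.00 ✓; ∠SPA = 129.6° ✓; |PA| = 10.70 ✓; ∠PAW = 92.40° ✓; |AW| = 8.200 ✓; ∠AWN = 97.20° ✓; |WN| = 13.00 ✓; ∠(WN, NT) = 90.00° ✓; |NT| = 22.20 ✓; ∠(NT, TL) = 90.00° ✓; |TL| = 19.10 ✓; ∠(TL, LH) = 82.90° ✗; |LH| = 12.10 ✓.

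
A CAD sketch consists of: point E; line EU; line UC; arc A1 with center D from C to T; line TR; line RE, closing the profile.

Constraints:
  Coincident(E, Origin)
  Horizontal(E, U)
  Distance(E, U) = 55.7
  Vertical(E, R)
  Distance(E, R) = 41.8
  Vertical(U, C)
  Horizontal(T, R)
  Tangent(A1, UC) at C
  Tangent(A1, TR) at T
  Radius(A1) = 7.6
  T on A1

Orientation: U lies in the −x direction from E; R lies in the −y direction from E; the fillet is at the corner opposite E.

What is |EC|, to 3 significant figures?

65.4

The virtual corner opposite E is at (-55.7, -41.8). The tangent condition forces DC to be normal to UC and since A1 is tangent to TR there, DT ⟂ TR, with radius 7.6, so the center D sits 7.6 in from both sides at D = (-48.1, -34.2). That places the tangent points at C = (-55.7, -34.2) on UC and T = (-48.1, -41.8) on TR. Then |EC| = |C − E| = 65.4.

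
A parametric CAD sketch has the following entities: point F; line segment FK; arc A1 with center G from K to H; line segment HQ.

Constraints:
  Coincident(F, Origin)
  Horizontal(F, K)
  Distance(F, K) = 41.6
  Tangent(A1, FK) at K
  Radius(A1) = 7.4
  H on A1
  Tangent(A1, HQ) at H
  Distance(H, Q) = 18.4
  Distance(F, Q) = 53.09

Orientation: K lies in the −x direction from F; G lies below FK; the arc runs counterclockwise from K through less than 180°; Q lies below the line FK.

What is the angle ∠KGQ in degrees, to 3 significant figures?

168°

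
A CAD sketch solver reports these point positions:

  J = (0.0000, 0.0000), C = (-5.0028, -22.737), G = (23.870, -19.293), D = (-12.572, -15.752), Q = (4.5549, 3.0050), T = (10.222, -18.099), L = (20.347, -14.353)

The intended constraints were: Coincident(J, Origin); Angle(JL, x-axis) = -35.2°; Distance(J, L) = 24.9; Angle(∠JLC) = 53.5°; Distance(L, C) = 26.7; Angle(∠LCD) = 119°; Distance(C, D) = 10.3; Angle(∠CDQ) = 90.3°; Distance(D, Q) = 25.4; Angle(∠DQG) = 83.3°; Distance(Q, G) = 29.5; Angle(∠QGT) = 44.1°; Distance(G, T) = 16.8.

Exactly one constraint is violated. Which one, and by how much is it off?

Distance(G, T) = 16.8 — off by 3.10.

J = (0.00, 0.00) ✓; JL at -35.20° ✓; |JL| = 24.90 ✓; ∠JLC = 53.50° ✓; |LC| = 26.70 ✓; ∠LCD = 119.0° ✓; |CD| = 10.30 ✓; ∠CDQ = 90.30° ✓; |DQ| = 25.40 ✓; ∠DQG = 83.30° ✓; |QG| = 29.50 ✓; ∠QGT = 44.10° ✓; |GT| = 13.70 ✗.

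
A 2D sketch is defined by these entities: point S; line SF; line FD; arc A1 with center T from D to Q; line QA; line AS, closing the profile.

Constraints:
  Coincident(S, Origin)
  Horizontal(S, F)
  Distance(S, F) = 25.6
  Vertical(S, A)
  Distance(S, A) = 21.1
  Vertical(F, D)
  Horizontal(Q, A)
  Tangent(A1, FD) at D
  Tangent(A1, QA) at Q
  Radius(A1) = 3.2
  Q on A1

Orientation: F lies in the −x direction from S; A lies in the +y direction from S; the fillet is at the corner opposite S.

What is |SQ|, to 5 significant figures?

30.773

S is at the origin; S and F share the same y with |SF| = 25.6 and F on the −x side, so F = (-25.600, 0.0000). SA is vertical with |SA| = 21.1 and A on the +y side, so A = (0.0000, 21.100). The virtual corner opposite S is at (-25.600, 21.100). A1 meets FD tangentially, so TD is at right angles to FD and tangency of A1 to QA means the radius TQ is perpendicular to QA, with radius 3.2, so the center T sits 3.2 in from both sides at T = (-22.400, 17.900). That places the tangent points at D = (-25.600, 17.900) on FD and Q = (-22.400, 21.100) on QA. Then |SQ| = |Q − S| = 30.773.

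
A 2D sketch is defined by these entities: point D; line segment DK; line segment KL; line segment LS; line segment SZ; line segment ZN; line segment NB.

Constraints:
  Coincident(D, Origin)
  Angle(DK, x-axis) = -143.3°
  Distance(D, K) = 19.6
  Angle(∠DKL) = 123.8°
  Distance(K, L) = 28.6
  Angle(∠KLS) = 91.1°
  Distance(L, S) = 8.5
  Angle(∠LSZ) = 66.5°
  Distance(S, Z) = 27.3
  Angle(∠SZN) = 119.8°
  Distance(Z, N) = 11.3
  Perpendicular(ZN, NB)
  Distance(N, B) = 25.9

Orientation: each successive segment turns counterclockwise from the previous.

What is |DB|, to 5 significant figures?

50.653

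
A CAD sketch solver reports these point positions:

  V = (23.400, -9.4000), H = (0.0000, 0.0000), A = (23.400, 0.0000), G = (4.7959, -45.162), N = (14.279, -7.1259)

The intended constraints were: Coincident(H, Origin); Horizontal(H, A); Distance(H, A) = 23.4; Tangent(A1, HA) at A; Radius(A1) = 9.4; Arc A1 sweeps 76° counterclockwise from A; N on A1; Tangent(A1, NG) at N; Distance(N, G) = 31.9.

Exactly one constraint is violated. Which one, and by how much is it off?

Distance(N, G) = 31.9 — off by 7.30.

H = (0.00, 0.00) ✓; H.y = 0.00, A.y = 0.00 ✓; |HA| = 23.40 ✓; ∠(VA, AH) = 90.00° ✓; |VA| = 9.400 ✓; bearing(V→N) − bearing(V→A) = 76.00° ✓; |VN| = 9.400 ✓; ∠(VN, NG) = 90.00° ✓; |NG| = 39.20 ✗.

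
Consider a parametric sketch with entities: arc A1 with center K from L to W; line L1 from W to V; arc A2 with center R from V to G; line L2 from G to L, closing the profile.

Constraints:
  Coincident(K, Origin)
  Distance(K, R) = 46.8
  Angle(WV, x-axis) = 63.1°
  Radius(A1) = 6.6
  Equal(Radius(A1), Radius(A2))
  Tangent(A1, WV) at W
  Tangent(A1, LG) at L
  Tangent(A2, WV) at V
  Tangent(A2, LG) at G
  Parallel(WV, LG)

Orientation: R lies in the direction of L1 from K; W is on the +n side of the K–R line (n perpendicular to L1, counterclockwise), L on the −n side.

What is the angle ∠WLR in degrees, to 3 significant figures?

82.0°

The slot axis is L1's direction at 63.1°, so u = (cos 63.1°, sin 63.1°) = (0.452, 0.892) and n = (−sin 63.1°, cos 63.1°) = (-0.892, 0.452). K is at the origin and R lies 46.8 along u from K, so R = 46.8·u = (21.2, 41.7). Tangency of A1 to both parallel lines with radius 6.6 puts W and L at K ± 6.6·n: W = (-5.89, 2.99), L = (5.89, -2.99). Then cos ∠WLR = LW·LR / (|LW||LR|), giving 82.0°.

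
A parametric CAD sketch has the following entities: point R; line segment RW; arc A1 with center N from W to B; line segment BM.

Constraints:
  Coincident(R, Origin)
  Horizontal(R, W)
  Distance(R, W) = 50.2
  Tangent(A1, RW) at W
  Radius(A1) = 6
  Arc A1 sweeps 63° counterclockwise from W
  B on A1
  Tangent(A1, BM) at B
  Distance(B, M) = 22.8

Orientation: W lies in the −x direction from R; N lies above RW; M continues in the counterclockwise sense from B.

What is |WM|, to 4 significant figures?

28.34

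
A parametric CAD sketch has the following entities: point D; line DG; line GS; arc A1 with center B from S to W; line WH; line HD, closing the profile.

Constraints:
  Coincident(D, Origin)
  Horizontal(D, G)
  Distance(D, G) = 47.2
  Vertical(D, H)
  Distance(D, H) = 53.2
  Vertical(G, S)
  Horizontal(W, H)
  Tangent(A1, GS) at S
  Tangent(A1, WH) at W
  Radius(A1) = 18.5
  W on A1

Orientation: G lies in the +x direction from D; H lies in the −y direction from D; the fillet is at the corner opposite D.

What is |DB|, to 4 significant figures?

45.03

D is at the origin; D and G share the same y with |DG| = 47.2 and G on the +x side, so G = (47.20, 0.000). D and H share the same x with |DH| = 53.2 and H on the −y side, so H = (0.000, -53.20). The virtual corner opposite D is at (47.20, -53.20). Since A1 is tangent to GS there, BS ⟂ GS and the tangent condition forces BW to be normal to WH, with radius 18.5, so the center B sits 18.5 in from both sides at B = (28.70, -34.70). Then |DB| = |B − D| = 45.03.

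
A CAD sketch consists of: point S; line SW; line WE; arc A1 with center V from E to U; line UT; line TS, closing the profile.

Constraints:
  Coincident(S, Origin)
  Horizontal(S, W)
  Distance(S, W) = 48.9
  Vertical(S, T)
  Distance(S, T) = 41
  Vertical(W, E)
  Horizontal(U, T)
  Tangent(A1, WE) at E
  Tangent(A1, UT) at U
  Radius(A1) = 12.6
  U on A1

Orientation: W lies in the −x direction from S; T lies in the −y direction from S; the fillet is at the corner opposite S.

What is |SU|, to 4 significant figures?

54.76

The virtual corner opposite S is at (-48.90, -41.00). Since A1 is tangent to WE there, VE ⟂ WE and the tangent condition forces VU to be normal to UT, with radius 12.6, so the center V sits 12.6 in from both sides at V = (-36.30, -28.40). That places the tangent points at E = (-48.90, -28.40) on WE and U = (-36.30, -41.00) on UT. Then |SU| = |U − S| = 54.76.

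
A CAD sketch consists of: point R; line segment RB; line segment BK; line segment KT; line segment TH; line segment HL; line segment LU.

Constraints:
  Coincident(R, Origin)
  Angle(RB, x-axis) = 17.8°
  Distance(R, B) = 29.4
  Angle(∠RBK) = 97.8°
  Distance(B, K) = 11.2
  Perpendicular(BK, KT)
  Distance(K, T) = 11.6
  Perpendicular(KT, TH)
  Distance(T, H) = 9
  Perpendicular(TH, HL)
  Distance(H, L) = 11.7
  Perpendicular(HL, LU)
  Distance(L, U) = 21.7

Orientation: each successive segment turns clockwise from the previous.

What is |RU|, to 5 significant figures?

40.400

R is at the origin; RB runs at 17.8° with length 29.4, so B = (27.993, 8.9874). ∠RBK = 97.8° gives BK at -64.400° from the x-axis; with |BK| = 11.2, K = (32.832, -1.1131). BK is perpendicular to KT, so KT runs at -154.40°; with |KT| = 11.6, T = (22.371, -6.1253). KT is perpendicular to TH, so TH runs at 115.60°; with |TH| = 9.0, H = (18.482, 1.9912). The perpendicularity gives HL at right angles to TH, so HL runs at 25.600°; with |HL| = 11.7, L = (29.033, 7.0466). HL ⟂ LU, so LU runs at -64.400°; with |LU| = 21.7, U = (38.410, -12.523). Then |RU| = |U − R| = 40.400.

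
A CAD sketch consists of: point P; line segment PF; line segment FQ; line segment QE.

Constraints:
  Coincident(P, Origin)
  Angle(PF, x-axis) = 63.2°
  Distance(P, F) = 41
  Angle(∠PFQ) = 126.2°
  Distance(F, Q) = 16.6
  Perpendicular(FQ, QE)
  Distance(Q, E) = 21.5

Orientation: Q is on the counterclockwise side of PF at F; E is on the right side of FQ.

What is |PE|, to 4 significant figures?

68.16

P is at the origin; PF runs at 63.2° with length 41.0, so F = 41.0·(cos 63.2°, sin 63.2°) = (18.49, 36.60). ∠PFQ = 126.2°, so FQ runs at 63.2° + (180° − 126.2°) = 117.0° from the x-axis; with |FQ| = 16.6, Q = F + 16.6·(cos 117.0°, sin 117.0°) = (10.95, 51.39). FQ ⟂ QE; with |QE| = 21.5 on the right of FQ, E = Q + 21.5·(0.8910, 0.4540) = (30.11, 61.15). Then |PE| = |E − P| = 68.16.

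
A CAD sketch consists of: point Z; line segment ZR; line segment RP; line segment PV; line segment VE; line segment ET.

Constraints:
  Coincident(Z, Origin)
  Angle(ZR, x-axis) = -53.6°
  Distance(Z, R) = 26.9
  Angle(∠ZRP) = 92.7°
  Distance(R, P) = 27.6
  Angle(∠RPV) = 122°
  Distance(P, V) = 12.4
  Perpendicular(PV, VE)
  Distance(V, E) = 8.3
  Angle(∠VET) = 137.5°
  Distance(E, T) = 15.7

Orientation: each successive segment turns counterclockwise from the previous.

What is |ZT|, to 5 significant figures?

19.687

Z is at the origin; ZR runs at -53.6° with length 26.9, so R = (15.963, -21.652). ∠ZRP = 92.7° gives RP at 33.700° from the x-axis; with |RP| = 27.6, P = (38.925, -6.3379). ∠RPV = 122.0° gives PV at 91.700° from the x-axis; with |PV| = 12.4, V = (38.557, 6.0566). PV is perpendicular to VE, so VE runs at -178.30°; with |VE| = 8.3, E = (30.261, 5.8104). ∠VET = 137.5° gives ET at -135.80° from the x-axis; with |ET| = 15.7, T = (19.005, -5.1351). Then |ZT| = |T − Z| = 19.687.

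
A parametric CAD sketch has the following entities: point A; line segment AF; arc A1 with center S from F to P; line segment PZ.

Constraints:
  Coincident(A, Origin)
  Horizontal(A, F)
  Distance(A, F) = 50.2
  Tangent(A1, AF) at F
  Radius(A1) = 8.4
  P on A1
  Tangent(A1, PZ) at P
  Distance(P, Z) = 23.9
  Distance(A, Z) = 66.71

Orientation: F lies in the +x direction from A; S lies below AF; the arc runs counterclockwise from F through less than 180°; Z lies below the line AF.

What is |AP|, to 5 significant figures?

45.651

A is at the origin; A and F share the same y with |AF| = 50.2 and F on the +x side, so F = (50.200, 0.0000). Tangency of A1 to AF means the radius SF is perpendicular to AF, so S = F + (0, -8.4) = (50.200, -8.4000). Since SP ⟂ PZ (tangency), |SZ| = √(8.4² + 23.9²) = 25.333 regardless of where P sits on A1. So Z lies on both circle(A, 66.71) and circle(S, 25.333); the below-AF intersection is Z = (58.314, -32.398). P is the foot of the tangent from Z: P = (43.585, -13.577).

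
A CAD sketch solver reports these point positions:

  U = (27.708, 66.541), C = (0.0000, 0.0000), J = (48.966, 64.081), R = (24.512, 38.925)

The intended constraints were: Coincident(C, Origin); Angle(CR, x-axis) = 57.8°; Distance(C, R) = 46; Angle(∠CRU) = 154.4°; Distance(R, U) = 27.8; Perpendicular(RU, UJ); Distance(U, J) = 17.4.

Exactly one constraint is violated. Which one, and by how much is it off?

Distance(U, J) = 17.4 — off by 4.00.

C = (0.00, 0.00) ✓; CR at 57.80° ✓; |CR| = 46.00 ✓; ∠CRU = 154.4° ✓; |RU| = 27.80 ✓; ∠(RU, UJ) = 90.00° ✓; |UJ| = 21.40 ✗.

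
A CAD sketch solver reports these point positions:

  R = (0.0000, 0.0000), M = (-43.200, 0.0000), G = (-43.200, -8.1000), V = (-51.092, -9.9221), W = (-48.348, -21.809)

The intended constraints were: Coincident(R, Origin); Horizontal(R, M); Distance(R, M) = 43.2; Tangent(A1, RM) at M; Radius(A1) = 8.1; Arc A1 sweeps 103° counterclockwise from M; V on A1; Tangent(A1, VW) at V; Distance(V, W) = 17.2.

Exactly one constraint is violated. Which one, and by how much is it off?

Distance(V, W) = 17.2 — off by 5.00.

R = (0.00, 0.00) ✓; R.y = 0.00, M.y = 0.00 ✓; |RM| = 43.20 ✓; ∠(GM, MR) = 90.00° ✓; |GM| = 8.100 ✓; bearing(G→V) − bearing(G→M) = 103.0° ✓; |GV| = 8.100 ✓; ∠(GV, VW) = 90.00° ✓; |VW| = 12.20 ✗.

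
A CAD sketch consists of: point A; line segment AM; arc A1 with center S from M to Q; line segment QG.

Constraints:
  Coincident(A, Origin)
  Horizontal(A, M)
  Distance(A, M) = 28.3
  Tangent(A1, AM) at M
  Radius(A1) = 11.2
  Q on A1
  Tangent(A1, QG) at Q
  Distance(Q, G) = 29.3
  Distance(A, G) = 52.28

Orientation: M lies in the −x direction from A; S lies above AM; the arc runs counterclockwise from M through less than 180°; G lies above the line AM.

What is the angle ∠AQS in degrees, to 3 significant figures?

114°

Checks: |SQ| = 11.20 ✓; ∠(SQ, QG) = 90.00° ✓; |QG| = 29.30 ✓; |AG| = 52.28 ✓.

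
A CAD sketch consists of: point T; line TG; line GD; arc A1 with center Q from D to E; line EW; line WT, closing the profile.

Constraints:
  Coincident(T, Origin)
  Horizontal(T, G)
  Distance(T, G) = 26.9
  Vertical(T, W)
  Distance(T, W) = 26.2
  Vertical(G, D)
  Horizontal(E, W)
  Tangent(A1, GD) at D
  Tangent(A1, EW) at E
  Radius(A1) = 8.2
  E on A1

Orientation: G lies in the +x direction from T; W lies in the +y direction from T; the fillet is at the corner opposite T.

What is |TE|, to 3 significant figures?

32.2

T is at the origin; TG is horizontal with |TG| = 26.9 and G on the +x side, so G = (26.9, 0.00). TW is vertical with |TW| = 26.2 and W on the +y side, so W = (0.00, 26.2). The virtual corner opposite T is at (26.9, 26.2). Since A1 is tangent to GD there, QD ⟂ GD and the tangent condition forces QE to be normal to EW, with radius 8.2, so the center Q sits 8.2 in from both sides at Q = (18.7, 18.0). That places the tangent points at D = (26.9, 18.0) on GD and E = (18.7, 26.2) on EW. Then |TE| = |E − T| = 32.2.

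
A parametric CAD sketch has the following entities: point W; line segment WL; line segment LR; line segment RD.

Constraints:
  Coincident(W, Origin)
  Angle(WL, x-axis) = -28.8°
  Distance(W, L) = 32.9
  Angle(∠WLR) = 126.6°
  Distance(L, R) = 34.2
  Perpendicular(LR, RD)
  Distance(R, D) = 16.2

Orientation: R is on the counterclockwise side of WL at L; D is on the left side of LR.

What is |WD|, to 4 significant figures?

54.78

W is at the origin; WL runs at -28.8° with length 32.9, so L = 32.9·(cos -28.8°, sin -28.8°) = (28.83, -15.85). ∠WLR = 126.6°, so LR runs at -28.8° + (180° − 126.6°) = 24.60° from the x-axis; with |LR| = 34.2, R = L + 34.2·(cos 24.60°, sin 24.60°) = (59.93, -1.613). LR is perpendicular to RD; with |RD| = 16.2 on the left of LR, D = R + 16.2·(-0.4163, 0.9092) = (53.18, 13.12). Then |WD| = |D − W| = 54.78.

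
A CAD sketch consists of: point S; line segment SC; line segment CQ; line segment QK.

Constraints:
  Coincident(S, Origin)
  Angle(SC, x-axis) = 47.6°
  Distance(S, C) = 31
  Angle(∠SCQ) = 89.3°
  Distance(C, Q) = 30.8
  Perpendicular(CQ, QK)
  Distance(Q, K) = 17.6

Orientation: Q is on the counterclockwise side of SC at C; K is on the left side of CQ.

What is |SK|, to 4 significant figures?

33.24

∠SCQ = 89.3°, so CQ runs at 47.6° + (180° − 89.3°) = 138.3° from the x-axis; with |CQ| = 30.8, Q = C + 30.8·(cos 138.3°, sin 138.3°) = (-2.093, 43.38). CQ is perpendicular to QK; with |QK| = 17.6 on the left of CQ, K = Q + 17.6·(-0.6652, -0.7466) = (-13.80, 30.24). Then |SK| = |K − S| = 33.24.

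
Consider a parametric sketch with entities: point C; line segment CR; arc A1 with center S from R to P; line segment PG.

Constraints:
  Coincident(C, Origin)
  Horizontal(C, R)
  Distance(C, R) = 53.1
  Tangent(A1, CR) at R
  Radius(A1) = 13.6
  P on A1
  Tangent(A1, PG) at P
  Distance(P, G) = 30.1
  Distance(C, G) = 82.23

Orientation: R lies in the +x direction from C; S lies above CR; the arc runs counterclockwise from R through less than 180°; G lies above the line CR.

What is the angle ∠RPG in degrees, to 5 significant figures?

139.37°

C is at the origin; C and R share the same y with |CR| = 53.1 and R on the +x side, so R = (53.100, 0.0000). The tangent condition forces SR to be normal to CR, so S = R + (0, 13.6) = (53.100, 13.600). Since SP ⟂ PG (tangency), |SG| = √(13.6² + 30.1²) = 33.030 regardless of where P sits on A1. So G lies on both circle(C, 82.23) and circle(S, 33.030); the above-CR intersection is G = (71.115, 41.284). P is the foot of the tangent from G: P = (66.542, 11.534).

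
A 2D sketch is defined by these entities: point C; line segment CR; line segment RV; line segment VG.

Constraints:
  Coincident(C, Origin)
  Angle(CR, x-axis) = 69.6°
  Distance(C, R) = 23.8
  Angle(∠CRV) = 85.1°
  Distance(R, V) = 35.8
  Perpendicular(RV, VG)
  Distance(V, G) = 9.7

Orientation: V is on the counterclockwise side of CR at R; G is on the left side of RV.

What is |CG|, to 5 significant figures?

36.559

∠CRV = 85.1°, so RV runs at 69.6° + (180° − 85.1°) = 164.50° from the x-axis; with |RV| = 35.8, V = R + 35.8·(cos 164.50°, sin 164.50°) = (-26.202, 31.874). RV is perpendicular to VG; with |VG| = 9.7 on the left of RV, G = V + 9.7·(-0.26724, -0.96363) = (-28.794, 22.527). Then |CG| = |G − C| = 36.559.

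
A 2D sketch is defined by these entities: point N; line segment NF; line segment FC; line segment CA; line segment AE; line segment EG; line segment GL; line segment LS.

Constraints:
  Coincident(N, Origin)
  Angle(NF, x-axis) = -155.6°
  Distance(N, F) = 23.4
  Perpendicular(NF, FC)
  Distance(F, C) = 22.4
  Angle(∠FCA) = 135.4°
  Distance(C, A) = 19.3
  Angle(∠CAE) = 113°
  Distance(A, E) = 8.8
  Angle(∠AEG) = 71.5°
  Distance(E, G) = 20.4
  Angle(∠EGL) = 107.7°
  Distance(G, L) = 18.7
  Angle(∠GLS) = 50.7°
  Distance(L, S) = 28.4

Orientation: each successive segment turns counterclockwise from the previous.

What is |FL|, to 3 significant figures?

25.9

N is at the origin; NF runs at -155.6° with length 23.4, so F = (-21.3, -9.67). The perpendicularity gives FC at right angles to NF, so FC runs at -65.6°; with |FC| = 22.4, C = (-12.1, -30.1). ∠FCA = 135.4° gives CA at -21.0° from the x-axis; with |CA| = 19.3, A = (5.96, -37.0). ∠CAE = 113.0° gives AE at 46.0° from the x-axis; with |AE| = 8.8, E = (12.1, -30.7). ∠AEG = 71.5° gives EG at 154° from the x-axis; with |EG| = 20.4, G = (-6.34, -21.9). ∠EGL = 107.7° gives GL at -133° from the x-axis; with |GL| = 18.7, L = (-19.1, -35.5). Then |FL| = |L − F| = 25.9.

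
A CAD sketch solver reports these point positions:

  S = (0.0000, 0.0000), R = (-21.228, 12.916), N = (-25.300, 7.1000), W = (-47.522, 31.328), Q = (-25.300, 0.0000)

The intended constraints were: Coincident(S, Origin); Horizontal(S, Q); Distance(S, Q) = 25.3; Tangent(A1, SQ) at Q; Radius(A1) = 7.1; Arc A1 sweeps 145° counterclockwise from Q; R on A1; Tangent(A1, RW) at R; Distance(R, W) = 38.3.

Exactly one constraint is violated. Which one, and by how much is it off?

Distance(R, W) = 38.3 — off by 6.20.

S = (0.00, 0.00) ✓; S.y = 0.00, Q.y = 0.00 ✓; |SQ| = 25.30 ✓; ∠(NQ, QS) = 90.00° ✓; |NQ| = 7.100 ✓; bearing(N→R) − bearing(N→Q) = 145.0° ✓; |NR| = 7.100 ✓; ∠(NR, RW) = 90.00° ✓; |RW| = 32.10 ✗.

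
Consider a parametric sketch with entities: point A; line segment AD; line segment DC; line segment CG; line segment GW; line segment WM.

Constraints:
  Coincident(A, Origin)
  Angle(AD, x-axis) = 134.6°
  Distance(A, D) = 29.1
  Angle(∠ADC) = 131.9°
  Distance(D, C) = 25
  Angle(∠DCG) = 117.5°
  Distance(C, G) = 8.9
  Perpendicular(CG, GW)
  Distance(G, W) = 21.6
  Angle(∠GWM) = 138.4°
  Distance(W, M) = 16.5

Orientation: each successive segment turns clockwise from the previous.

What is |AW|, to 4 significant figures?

29.63

∠DCG = 117.5° gives CG at 24.00° from the x-axis; with |CG| = 8.9, G = (-10.78, 49.29). CG is perpendicular to GW, so GW runs at -66.00°; with |GW| = 21.6, W = (-1.990, 29.56). Then |AW| = |W − A| = 29.63.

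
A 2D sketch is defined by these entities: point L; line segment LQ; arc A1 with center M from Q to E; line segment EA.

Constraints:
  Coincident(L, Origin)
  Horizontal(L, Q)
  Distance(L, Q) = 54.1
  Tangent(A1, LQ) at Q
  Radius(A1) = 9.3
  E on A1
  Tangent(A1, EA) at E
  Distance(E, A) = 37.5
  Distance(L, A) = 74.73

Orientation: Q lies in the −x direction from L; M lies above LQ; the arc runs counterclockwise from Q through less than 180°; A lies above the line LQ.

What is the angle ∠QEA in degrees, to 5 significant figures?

125.55°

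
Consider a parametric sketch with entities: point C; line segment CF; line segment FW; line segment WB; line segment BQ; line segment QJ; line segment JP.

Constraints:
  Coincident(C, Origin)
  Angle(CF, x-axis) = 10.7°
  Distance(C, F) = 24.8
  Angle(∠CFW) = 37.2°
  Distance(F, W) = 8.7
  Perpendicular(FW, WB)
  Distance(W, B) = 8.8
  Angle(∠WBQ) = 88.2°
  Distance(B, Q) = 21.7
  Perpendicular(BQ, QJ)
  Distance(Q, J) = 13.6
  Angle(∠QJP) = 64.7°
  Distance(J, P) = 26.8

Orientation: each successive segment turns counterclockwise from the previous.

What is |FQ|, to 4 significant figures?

15.32

FW is perpendicular to WB, so WB runs at -116.5°; with |WB| = 8.8, B = (12.66, 0.6110). ∠WBQ = 88.2° gives BQ at -24.70° from the x-axis; with |BQ| = 21.7, Q = (32.37, -8.457). Then |FQ| = |Q − F| = 15.32.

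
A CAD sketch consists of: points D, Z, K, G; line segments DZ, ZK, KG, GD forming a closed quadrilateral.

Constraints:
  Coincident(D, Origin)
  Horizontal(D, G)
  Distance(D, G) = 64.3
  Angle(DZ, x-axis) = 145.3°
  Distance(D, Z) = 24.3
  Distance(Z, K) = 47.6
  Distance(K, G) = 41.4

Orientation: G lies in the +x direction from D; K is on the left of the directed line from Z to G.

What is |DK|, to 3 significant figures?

33.2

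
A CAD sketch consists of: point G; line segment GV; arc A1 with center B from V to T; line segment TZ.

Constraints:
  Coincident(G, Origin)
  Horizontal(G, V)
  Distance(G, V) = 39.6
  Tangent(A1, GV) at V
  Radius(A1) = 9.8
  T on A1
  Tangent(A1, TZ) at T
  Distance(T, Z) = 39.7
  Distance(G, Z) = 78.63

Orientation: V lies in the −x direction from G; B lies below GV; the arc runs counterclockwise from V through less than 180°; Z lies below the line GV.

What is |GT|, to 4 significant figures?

48.26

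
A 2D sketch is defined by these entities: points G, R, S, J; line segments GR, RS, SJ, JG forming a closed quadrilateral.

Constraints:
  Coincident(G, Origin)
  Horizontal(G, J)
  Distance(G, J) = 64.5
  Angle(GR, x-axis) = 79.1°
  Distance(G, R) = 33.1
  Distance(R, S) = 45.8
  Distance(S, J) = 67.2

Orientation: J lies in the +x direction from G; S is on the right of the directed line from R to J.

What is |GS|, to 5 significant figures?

12.724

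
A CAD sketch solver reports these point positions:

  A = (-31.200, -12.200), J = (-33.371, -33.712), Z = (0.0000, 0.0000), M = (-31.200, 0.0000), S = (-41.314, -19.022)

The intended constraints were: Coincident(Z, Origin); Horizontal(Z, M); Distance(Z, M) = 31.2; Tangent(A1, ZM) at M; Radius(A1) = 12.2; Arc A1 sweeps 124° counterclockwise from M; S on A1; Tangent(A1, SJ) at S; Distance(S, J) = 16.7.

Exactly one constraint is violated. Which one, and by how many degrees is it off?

Tangent(A1, SJ) at S — off by 5.60°.

Z = (0.00, 0.00) ✓; Z.y = 0.00, M.y = 0.00 ✓; |ZM| = 31.20 ✓; ∠(AM, MZ) = 90.00° ✓; |AM| = 12.20 ✓; bearing(A→S) − bearing(A→M) = 124.0° ✓; |AS| = 12.20 ✓; ∠(AS, SJ) = 95.60° ✗; |SJ| = 16.70 ✓.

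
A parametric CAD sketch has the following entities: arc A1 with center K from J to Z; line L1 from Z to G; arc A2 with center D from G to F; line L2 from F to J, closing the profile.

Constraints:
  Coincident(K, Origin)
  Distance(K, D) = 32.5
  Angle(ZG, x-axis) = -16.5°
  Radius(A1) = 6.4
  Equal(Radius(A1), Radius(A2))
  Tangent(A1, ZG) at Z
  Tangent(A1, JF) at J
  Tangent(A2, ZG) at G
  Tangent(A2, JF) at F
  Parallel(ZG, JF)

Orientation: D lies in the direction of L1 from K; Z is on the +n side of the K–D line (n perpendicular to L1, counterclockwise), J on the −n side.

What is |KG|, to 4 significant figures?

33.12

The slot axis is L1's direction at -16.5°, so u = (cos -16.5°, sin -16.5°) = (0.9588, -0.2840) and n = (−sin -16.5°, cos -16.5°) = (0.2840, 0.9588). K is at the origin and D lies 32.5 along u from K, so D = 32.5·u = (31.16, -9.230). Tangency of A1 to both parallel lines with radius 6.4 puts Z and J at K ± 6.4·n: Z = (1.818, 6.136), J = (-1.818, -6.136). Equal radii place G and F the same way about D: G = D + 6.4·n = (32.98, -3.094), F = D − 6.4·n = (29.34, -15.37). Then |KG| = |G − K| = 33.12.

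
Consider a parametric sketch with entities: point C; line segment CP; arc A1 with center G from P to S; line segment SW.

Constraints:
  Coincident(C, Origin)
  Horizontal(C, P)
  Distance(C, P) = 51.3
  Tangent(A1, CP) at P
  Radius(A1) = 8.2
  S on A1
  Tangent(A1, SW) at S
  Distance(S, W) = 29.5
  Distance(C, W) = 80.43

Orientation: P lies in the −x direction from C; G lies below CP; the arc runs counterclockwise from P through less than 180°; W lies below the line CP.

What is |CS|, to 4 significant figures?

57.82

Checks: |GS| = 8.200 ✓; ∠(GS, SW) = 90.00° ✓; |SW| = 29.50 ✓; |CW| = 80.43 ✓.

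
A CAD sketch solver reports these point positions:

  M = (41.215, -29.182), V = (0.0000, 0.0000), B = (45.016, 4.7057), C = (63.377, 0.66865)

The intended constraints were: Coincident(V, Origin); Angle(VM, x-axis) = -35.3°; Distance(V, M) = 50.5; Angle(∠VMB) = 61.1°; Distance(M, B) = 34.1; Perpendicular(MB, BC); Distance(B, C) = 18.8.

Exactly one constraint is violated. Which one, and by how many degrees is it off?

Perpendicular(MB, BC) — off by 6.00°.

V = (0.00, 0.00) ✓; VM at -35.30° ✓; |VM| = 50.50 ✓; ∠VMB = 61.10° ✓; |MB| = 34.10 ✓; ∠(MB, BC) = 96.00° ✗; |BC| = 18.80 ✓.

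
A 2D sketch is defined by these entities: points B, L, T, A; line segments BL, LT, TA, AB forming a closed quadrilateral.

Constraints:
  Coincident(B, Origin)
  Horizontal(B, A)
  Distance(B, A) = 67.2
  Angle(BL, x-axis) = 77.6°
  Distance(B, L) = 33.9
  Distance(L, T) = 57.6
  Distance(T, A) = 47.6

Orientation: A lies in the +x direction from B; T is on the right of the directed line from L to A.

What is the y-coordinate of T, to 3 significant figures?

-21.7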